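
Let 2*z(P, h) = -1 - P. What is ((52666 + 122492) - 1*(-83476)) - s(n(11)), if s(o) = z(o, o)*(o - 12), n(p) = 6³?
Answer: 280768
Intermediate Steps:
z(P, h) = -½ - P/2 (z(P, h) = (-1 - P)/2 = -½ - P/2)
n(p) = 216
s(o) = (-12 + o)*(-½ - o/2) (s(o) = (-½ - o/2)*(o - 12) = (-½ - o/2)*(-12 + o) = (-12 + o)*(-½ - o/2))
((52666 + 122492) - 1*(-83476)) - s(n(11)) = ((52666 + 122492) - 1*(-83476)) - (-1)*(1 + 216)*(-12 + 216)/2 = (175158 + 83476) - (-1)*217*204/2 = 258634 - 1*(-22134) = 258634 + 22134 = 280768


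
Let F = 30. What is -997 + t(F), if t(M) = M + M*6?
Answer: -787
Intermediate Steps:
t(M) = 7*M (t(M) = M + 6*M = 7*M)
-997 + t(F) = -997 + 7*30 = -997 + 210 = -787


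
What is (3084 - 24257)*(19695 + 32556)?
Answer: -1106310423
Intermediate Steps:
(3084 - 24257)*(19695 + 32556) = -21173*52251 = -1106310423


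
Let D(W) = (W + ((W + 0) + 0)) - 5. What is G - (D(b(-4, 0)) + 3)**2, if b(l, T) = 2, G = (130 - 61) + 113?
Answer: 178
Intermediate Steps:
G = 182 (G = 69 + 113 = 182)
D(W) = -5 + 2*W (D(W) = (W + (W + 0)) - 5 = (W + W) - 5 = 2*W - 5 = -5 + 2*W)
G - (D(b(-4, 0)) + 3)**2 = 182 - ((-5 + 2*2) + 3)**2 = 182 - ((-5 + 4) + 3)**2 = 182 - (-1 + 3)**2 = 182 - 1*2**2 = 182 - 1*4 = 182 - 4 = 178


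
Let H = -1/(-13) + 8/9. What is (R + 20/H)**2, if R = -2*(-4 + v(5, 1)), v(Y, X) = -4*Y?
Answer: 60279696/12769 ≈ 4720.8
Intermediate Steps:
H = 113/117 (H = -1*(-1/13) + 8*(1/9) = 1/13 + 8/9 = 113/117 ≈ 0.96581)
R = 48 (R = -2*(-4 - 4*5) = -2*(-4 - 20) = -2*(-24) = 48)
(R + 20/H)**2 = (48 + 20/(113/117))**2 = (48 + 20*(117/113))**2 = (48 + 2340/113)**2 = (7764/113)**2 = 60279696/12769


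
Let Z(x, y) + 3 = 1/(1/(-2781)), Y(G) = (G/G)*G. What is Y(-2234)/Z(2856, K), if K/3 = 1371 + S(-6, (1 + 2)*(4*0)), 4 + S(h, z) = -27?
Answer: 1117/1392 ≈ 0.80244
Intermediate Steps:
S(h, z) = -31 (S(h, z) = -4 - 27 = -31)
Y(G) = G (Y(G) = 1*G = G)
K = 4020 (K = 3*(1371 - 31) = 3*1340 = 4020)
Z(x, y) = -2784 (Z(x, y) = -3 + 1/(1/(-2781)) = -3 + 1/(-1/2781) = -3 - 2781 = -2784)
Y(-2234)/Z(2856, K) = -2234/(-2784) = -2234*(-1/2784) = 1117/1392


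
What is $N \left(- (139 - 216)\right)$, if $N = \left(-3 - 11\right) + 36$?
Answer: $1694$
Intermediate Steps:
$N = 22$ ($N = -14 + 36 = 22$)
$N \left(- (139 - 216)\right) = 22 \left(- (139 - 216)\right) = 22 \left(\left(-1\right) \left(-77\right)\right) = 22 \cdot 77 = 1694$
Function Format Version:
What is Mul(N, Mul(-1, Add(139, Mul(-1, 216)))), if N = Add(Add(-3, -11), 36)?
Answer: 1694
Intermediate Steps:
N = 22 (N = Add(-14, 36) = 22)
Mul(N, Mul(-1, Add(139, Mul(-1, 216)))) = Mul(22, Mul(-1, Add(139, Mul(-1, 216)))) = Mul(22, Mul(-1, Add(139, -216))) = Mul(22, Mul(-1, -77)) = Mul(22, 77) = 1694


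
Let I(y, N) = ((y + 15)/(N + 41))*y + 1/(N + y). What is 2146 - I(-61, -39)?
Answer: 74301/100 ≈ 743.01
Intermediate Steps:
I(y, N) = 1/(N + y) + y*(15 + y)/(41 + N) (I(y, N) = ((15 + y)/(41 + N))*y + 1/(N + y) = y*(15 + y)/(41 + N) + 1/(N + y) = 1/(N + y) + y*(15 + y)/(41 + N))
2146 - I(-61, -39) = 2146 - (41 - 39 + (-61)**3 + 15*(-61)**2 - 39*(-61)**2 + 15*(-39)*(-61))/((-39)**2 + 41*(-39) + 41*(-61) - 39*(-61)) = 2146 - (41 - 39 - 226981 + 15*3721 - 39*3721 + 35685)/(1521 - 1599 - 2501 + 2379) = 2146 - (41 - 39 - 226981 + 55815 - 145119 + 35685)/(-200) = 2146 - (-1)*(-280598)/200 = 2146 - 1*140299/100 = 2146 - 140299/100 = 74301/100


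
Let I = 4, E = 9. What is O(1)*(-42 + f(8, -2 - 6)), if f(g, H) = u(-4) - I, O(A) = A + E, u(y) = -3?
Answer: -490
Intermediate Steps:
O(A) = 9 + A (O(A) = A + 9 = 9 + A)
f(g, H) = -7 (f(g, H) = -3 - 1*4 = -3 - 4 = -7)
O(1)*(-42 + f(8, -2 - 6)) = (9 + 1)*(-42 - 7) = 10*(-49) = -490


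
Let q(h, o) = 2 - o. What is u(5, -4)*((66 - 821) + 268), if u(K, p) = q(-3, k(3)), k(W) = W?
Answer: 487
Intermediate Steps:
u(K, p) = -1 (u(K, p) = 2 - 1*3 = 2 - 3 = -1)
u(5, -4)*((66 - 821) + 268) = -((66 - 821) + 268) = -(-755 + 268) = -1*(-487) = 487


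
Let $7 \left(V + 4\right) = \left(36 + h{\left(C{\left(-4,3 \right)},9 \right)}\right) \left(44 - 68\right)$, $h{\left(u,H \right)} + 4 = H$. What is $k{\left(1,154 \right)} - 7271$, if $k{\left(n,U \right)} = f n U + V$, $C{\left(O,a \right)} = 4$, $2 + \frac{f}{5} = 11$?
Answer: $- \frac{3399}{7} \approx -485.57$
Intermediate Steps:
$f = 45$ ($f = -10 + 5 \cdot 11 = -10 + 55 = 45$)
$h{\left(u,H \right)} = -4 + H$
$V = - \frac{1012}{7}$ ($V = -4 + \frac{\left(36 + \left(-4 + 9\right)\right) \left(44 - 68\right)}{7} = -4 + \frac{\left(36 + 5\right) \left(-24\right)}{7} = -4 + \frac{41 \left(-24\right)}{7} = -4 + \frac{1}{7} \left(-984\right) = -4 - \frac{984}{7} = - \frac{1012}{7} \approx -144.57$)
$k{\left(n,U \right)} = - \frac{1012}{7} + 45 U n$ ($k{\left(n,U \right)} = 45 n U - \frac{1012}{7} = 45 U n - \frac{1012}{7} = - \frac{1012}{7} + 45 U n$)
$k{\left(1,154 \right)} - 7271 = \left(- \frac{1012}{7} + 45 \cdot 154 \cdot 1\right) - 7271 = \left(- \frac{1012}{7} + 6930\right) - 7271 = \frac{47498}{7} - 7271 = - \frac{3399}{7}$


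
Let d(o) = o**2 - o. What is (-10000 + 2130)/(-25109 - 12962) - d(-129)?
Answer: -638442800/38071 ≈ -16770.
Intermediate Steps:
(-10000 + 2130)/(-25109 - 12962) - d(-129) = (-10000 + 2130)/(-25109 - 12962) - (-129)*(-1 - 129) = -7870/(-38071) - (-129)*(-130) = -7870*(-1/38071) - 1*16770 = 7870/38071 - 16770 = -638442800/38071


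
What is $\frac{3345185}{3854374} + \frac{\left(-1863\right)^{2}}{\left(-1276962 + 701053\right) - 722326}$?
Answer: $- \frac{130939210799}{72520046810} \approx -1.8056$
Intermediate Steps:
$\frac{3345185}{3854374} + \frac{\left(-1863\right)^{2}}{\left(-1276962 + 701053\right) - 722326} = 3345185 \cdot \frac{1}{3854374} + \frac{3470769}{-575909 - 722326} = \frac{3345185}{3854374} + \frac{3470769}{-1298235} = \frac{3345185}{3854374} + 3470769 \left(- \frac{1}{1298235}\right) = \frac{3345185}{3854374} - \frac{50301}{18815} = - \frac{130939210799}{72520046810}$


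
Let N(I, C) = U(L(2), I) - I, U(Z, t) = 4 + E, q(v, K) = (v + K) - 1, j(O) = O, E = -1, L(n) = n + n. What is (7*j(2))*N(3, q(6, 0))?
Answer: 0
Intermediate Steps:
L(n) = 2*n
q(v, K) = -1 + K + v (q(v, K) = (K + v) - 1 = -1 + K + v)
U(Z, t) = 3 (U(Z, t) = 4 - 1 = 3)
N(I, C) = 3 - I
(7*j(2))*N(3, q(6, 0)) = (7*2)*(3 - 1*3) = 14*(3 - 3) = 14*0 = 0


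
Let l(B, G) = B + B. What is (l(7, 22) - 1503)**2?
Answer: 2217121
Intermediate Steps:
l(B, G) = 2*B
(l(7, 22) - 1503)**2 = (2*7 - 1503)**2 = (14 - 1503)**2 = (-1489)**2 = 2217121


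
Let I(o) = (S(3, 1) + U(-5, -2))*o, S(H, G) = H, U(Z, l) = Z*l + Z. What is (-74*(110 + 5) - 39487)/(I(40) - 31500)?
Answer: 47997/31180 ≈ 1.5394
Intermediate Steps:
U(Z, l) = Z + Z*l
I(o) = 8*o (I(o) = (3 - 5*(1 - 2))*o = (3 - 5*(-1))*o = (3 + 5)*o = 8*o)
(-74*(110 + 5) - 39487)/(I(40) - 31500) = (-74*(110 + 5) - 39487)/(8*40 - 31500) = (-74*115 - 39487)/(320 - 31500) = (-8510 - 39487)/(-31180) = -47997*(-1/31180) = 47997/31180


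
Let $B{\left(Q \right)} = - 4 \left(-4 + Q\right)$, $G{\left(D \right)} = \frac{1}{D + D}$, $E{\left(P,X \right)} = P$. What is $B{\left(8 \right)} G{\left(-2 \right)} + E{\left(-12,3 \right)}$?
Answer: $-8$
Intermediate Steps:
$G{\left(D \right)} = \frac{1}{2 D}$
$B{\left(Q \right)} = 16 - 4 Q$
$B{\left(8 \right)} G{\left(-2 \right)} + E{\left(-12,3 \right)} = \left(16 - 32\right) \frac{1}{2 \left(-2\right)} - 12 = \left(16 - 32\right) \frac{1}{2} \left(- \frac{1}{2}\right) - 12 = \left(-16\right) \left(- \frac{1}{4}\right) - 12 = 4 - 12 = -8$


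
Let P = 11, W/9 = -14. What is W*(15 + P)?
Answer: -3276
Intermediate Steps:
W = -126 (W = 9*(-14) = -126)
W*(15 + P) = -126*(15 + 11) = -126*26 = -3276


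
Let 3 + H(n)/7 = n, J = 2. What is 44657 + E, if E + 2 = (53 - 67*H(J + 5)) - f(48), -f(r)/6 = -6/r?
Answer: 171325/4 ≈ 42831.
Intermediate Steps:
H(n) = -21 + 7*n
f(r) = 36/r (f(r) = -(-36)/r = 36/r)
E = -7303/4 (E = -2 + ((53 - 67*(-21 + 7*(2 + 5))) - 36/48) = -2 + ((53 - 67*(-21 + 7*7)) - 36/48) = -2 + ((53 - 67*(-21 + 49)) - 1*3/4) = -2 + ((53 - 67*28) - 3/4) = -2 + ((53 - 1876) - 3/4) = -2 + (-1823 - 3/4) = -2 - 7295/4 = -7303/4 ≈ -1825.8)
44657 + E = 44657 - 7303/4 = 171325/4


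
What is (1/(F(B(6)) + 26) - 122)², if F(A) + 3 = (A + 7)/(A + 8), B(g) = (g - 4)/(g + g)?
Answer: 20360721481/1368900 ≈ 14874.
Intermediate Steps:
B(g) = (-4 + g)/(2*g) (B(g) = (-4 + g)/((2*g)) = (-4 + g)*(1/(2*g)) = (-4 + g)/(2*g))
F(A) = -3 + (7 + A)/(8 + A) (F(A) = -3 + (A + 7)/(A + 8) = -3 + (7 + A)/(8 + A))
(1/(F(B(6)) + 26) - 122)² = (1/((-17 - (-4 + 6)/6)/(8 + (½)*(-4 + 6)/6) + 26) - 122)² = (1/((-17 - 2/6)/(8 + (½)*(⅙)*2) + 26) - 122)² = (1/((-17 - 2*⅙)/(8 + ⅙) + 26) - 122)² = (1/((-17 - ⅓)/(49/6) + 26) - 122)² = (1/((6/49)*(-52/3) + 26) - 122)² = (1/(-104/49 + 26) - 122)² = (1/(1170/49) - 122)² = (49/1170 - 122)² = (-142691/1170)² = 20360721481/1368900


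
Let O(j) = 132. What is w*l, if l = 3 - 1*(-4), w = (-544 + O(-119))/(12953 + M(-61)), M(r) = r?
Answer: -721/3223 ≈ -0.22370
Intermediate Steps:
w = -103/3223 (w = (-544 + 132)/(12953 - 61) = -412/12892 = -412*1/12892 = -103/3223 ≈ -0.031958)
l = 7 (l = 3 + 4 = 7)
w*l = -103/3223*7 = -721/3223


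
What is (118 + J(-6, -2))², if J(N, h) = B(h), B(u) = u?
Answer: 13456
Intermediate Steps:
J(N, h) = h
(118 + J(-6, -2))² = (118 - 2)² = 116² = 13456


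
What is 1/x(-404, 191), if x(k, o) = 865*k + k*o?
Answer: -1/426624 ≈ -2.3440e-6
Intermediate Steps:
1/x(-404, 191) = 1/(-404*(865 + 191)) = 1/(-404*1056) = 1/(-426624) = -1/426624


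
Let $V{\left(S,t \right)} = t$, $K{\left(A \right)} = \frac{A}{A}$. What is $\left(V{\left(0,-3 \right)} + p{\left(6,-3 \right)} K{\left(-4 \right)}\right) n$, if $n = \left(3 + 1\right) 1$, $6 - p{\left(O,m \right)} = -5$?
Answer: $32$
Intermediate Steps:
$p{\left(O,m \right)} = 11$ ($p{\left(O,m \right)} = 6 - -5 = 6 + 5 = 11$)
$K{\left(A \right)} = 1$
$n = 4$ ($n = 4 \cdot 1 = 4$)
$\left(V{\left(0,-3 \right)} + p{\left(6,-3 \right)} K{\left(-4 \right)}\right) n = \left(-3 + 11 \cdot 1\right) 4 = \left(-3 + 11\right) 4 = 8 \cdot 4 = 32$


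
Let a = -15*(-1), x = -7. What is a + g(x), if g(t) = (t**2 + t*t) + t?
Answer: 106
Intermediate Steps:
g(t) = t + 2*t**2 (g(t) = (t**2 + t**2) + t = 2*t**2 + t = t + 2*t**2)
a = 15
a + g(x) = 15 - 7*(1 + 2*(-7)) = 15 - 7*(1 - 14) = 15 - 7*(-13) = 15 + 91 = 106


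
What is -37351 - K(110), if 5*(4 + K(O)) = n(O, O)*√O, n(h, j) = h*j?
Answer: -37347 - 2420*√110 ≈ -62728.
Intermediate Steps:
K(O) = -4 + O^(5/2)/5 (K(O) = -4 + ((O*O)*√O)/5 = -4 + (O²*√O)/5 = -4 + O^(5/2)/5)
-37351 - K(110) = -37351 - (-4 + 110^(5/2)/5) = -37351 - (-4 + (12100*√110)/5) = -37351 - (-4 + 2420*√110) = -37351 + (4 - 2420*√110) = -37347 - 2420*√110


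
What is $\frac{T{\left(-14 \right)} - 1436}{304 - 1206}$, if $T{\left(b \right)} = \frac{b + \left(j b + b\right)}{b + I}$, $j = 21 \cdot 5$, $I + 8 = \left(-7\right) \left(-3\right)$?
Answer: $- \frac{31}{451} \approx -0.068736$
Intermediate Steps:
$I = 13$ ($I = -8 - -21 = -8 + 21 = 13$)
$j = 105$
$T{\left(b \right)} = \frac{107 b}{13 + b}$ ($T{\left(b \right)} = \frac{b + \left(105 b + b\right)}{b + 13} = \frac{b + 106 b}{13 + b} = \frac{107 b}{13 + b}$)
$\frac{T{\left(-14 \right)} - 1436}{304 - 1206} = \frac{107 \left(-14\right) \frac{1}{13 - 14} - 1436}{304 - 1206} = \frac{107 \left(-14\right) \frac{1}{-1} - 1436}{-902} = \left(107 \left(-14\right) \left(-1\right) - 1436\right) \left(- \frac{1}{902}\right) = \left(1498 - 1436\right) \left(- \frac{1}{902}\right) = 62 \left(- \frac{1}{902}\right) = - \frac{31}{451}$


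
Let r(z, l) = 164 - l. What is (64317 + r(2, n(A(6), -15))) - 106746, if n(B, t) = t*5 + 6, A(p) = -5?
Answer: -42196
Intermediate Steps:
n(B, t) = 6 + 5*t (n(B, t) = 5*t + 6 = 6 + 5*t)
(64317 + r(2, n(A(6), -15))) - 106746 = (64317 + (164 - (6 + 5*(-15)))) - 106746 = (64317 + (164 - (6 - 75))) - 106746 = (64317 + (164 - 1*(-69))) - 106746 = (64317 + (164 + 69)) - 106746 = (64317 + 233) - 106746 = 64550 - 106746 = -42196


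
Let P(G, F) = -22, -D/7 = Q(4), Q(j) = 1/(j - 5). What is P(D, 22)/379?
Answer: -22/379 ≈ -0.058047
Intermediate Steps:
Q(j) = 1/(-5 + j)
D = 7 (D = -7/(-5 + 4) = -7/(-1) = -7*(-1) = 7)
P(D, 22)/379 = -22/379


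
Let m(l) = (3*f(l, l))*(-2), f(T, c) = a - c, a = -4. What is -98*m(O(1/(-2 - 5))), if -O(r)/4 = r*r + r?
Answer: -2640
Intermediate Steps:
f(T, c) = -4 - c
O(r) = -4*r - 4*r² (O(r) = -4*(r*r + r) = -4*(r² + r) = -4*(r + r²) = -4*r - 4*r²)
m(l) = 24 + 6*l (m(l) = (3*(-4 - l))*(-2) = (-12 - 3*l)*(-2) = 24 + 6*l)
-98*m(O(1/(-2 - 5))) = -98*(24 + 6*(-4*(1 + 1/(-2 - 5))/(-2 - 5))) = -98*(24 + 6*(-4*(1 + 1/(-7))/(-7))) = -98*(24 + 6*(-4*(-⅐)*(1 - ⅐))) = -98*(24 + 6*(-4*(-⅐)*6/7)) = -98*(24 + 6*(24/49)) = -98*(24 + 144/49) = -98*1320/49 = -2640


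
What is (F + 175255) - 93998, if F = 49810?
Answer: 131067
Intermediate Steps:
(F + 175255) - 93998 = (49810 + 175255) - 93998 = 225065 - 93998 = 131067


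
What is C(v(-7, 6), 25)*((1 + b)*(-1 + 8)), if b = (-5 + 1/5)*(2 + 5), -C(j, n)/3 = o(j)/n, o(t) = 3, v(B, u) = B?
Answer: 10269/125 ≈ 82.152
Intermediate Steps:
C(j, n) = -9/n
b = -168/5 (b = (-5 + ⅕)*7 = -24/5*7 = -168/5 ≈ -33.600)
C(v(-7, 6), 25)*((1 + b)*(-1 + 8)) = (-9/25)*((1 - 168/5)*(-1 + 8)) = (-9*1/25)*(-163/5*7) = -9/25*(-1141/5) = 10269/125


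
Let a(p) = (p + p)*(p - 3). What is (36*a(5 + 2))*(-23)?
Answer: -46368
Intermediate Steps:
a(p) = 2*p*(-3 + p) (a(p) = (2*p)*(-3 + p) = 2*p*(-3 + p))
(36*a(5 + 2))*(-23) = (36*(2*(5 + 2)*(-3 + (5 + 2))))*(-23) = (36*(2*7*(-3 + 7)))*(-23) = (36*(2*7*4))*(-23) = (36*56)*(-23) = 2016*(-23) = -46368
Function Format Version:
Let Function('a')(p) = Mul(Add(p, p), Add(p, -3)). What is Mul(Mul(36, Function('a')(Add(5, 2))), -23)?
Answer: -46368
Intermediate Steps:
Function('a')(p) = Mul(2, p, Add(-3, p)) (Function('a')(p) = Mul(Mul(2, p), Add(-3, p)) = Mul(2, p, Add(-3, p)))
Mul(Mul(36, Function('a')(Add(5, 2))), -23) = Mul(Mul(36, Mul(2, Add(5, 2), Add(-3, Add(5, 2)))), -23) = Mul(Mul(36, Mul(2, 7, Add(-3, 7))), -23) = Mul(Mul(36, Mul(2, 7, 4)), -23) = Mul(Mul(36, 56), -23) = Mul(2016, -23) = -46368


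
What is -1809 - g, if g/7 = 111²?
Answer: -88056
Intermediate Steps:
g = 86247 (g = 7*111² = 7*12321 = 86247)
-1809 - g = -1809 - 1*86247 = -1809 - 86247 = -88056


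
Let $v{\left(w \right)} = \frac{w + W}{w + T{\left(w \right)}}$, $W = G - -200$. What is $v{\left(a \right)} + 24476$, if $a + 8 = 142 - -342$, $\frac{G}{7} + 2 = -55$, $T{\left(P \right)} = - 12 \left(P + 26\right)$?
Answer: $\frac{135792571}{5548} \approx 24476.0$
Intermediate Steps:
$T{\left(P \right)} = -312 - 12 P$ ($T{\left(P \right)} = - 12 \left(26 + P\right) = -312 - 12 P$)
$G = -399$ ($G = -14 + 7 \left(-55\right) = -14 - 385 = -399$)
$W = -199$ ($W = -399 - -200 = -399 + 200 = -199$)
$a = 476$ ($a = -8 + \left(142 - -342\right) = -8 + \left(142 + 342\right) = -8 + 484 = 476$)
$v{\left(w \right)} = \frac{-199 + w}{-312 - 11 w}$ ($v{\left(w \right)} = \frac{w - 199}{w - \left(312 + 12 w\right)} = \frac{-199 + w}{-312 - 11 w}$)
$v{\left(a \right)} + 24476 = \frac{199 - 476}{312 + 11 \cdot 476} + 24476 = \frac{199 - 476}{312 + 5236} + 24476 = \frac{1}{5548} \left(-277\right) + 24476 = - \frac{277}{5548} + 24476 = \frac{135792571}{5548}$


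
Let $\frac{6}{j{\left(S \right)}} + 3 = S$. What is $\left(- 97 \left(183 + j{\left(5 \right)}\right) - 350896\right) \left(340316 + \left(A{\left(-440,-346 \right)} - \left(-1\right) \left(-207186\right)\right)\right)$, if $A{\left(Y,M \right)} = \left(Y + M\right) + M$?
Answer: $-48699078124$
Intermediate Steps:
$j{\left(S \right)} = \frac{6}{-3 + S}$
$A{\left(Y,M \right)} = Y + 2 M$ ($A{\left(Y,M \right)} = \left(M + Y\right) + M = Y + 2 M$)
$\left(- 97 \left(183 + j{\left(5 \right)}\right) - 350896\right) \left(340316 + \left(A{\left(-440,-346 \right)} - \left(-1\right) \left(-207186\right)\right)\right) = \left(- 97 \left(183 + \frac{6}{-3 + 5}\right) - 350896\right) \left(340316 + \left(\left(-440 + 2 \left(-346\right)\right) - \left(-1\right) \left(-207186\right)\right)\right) = \left(- 97 \left(183 + \frac{6}{2}\right) - 350896\right) \left(340316 - 208318\right) = \left(- 97 \left(183 + 6 \cdot \frac{1}{2}\right) - 350896\right) \left(340316 - 208318\right) = \left(- 97 \left(183 + 3\right) - 350896\right) \left(340316 - 208318\right) = \left(\left(-97\right) 186 - 350896\right) 131998 = \left(-18042 - 350896\right) 131998 = \left(-368938\right) 131998 = -48699078124$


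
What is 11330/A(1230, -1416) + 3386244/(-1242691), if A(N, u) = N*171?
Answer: -69814901149/26137519803 ≈ -2.6711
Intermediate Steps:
A(N, u) = 171*N
11330/A(1230, -1416) + 3386244/(-1242691) = 11330/((171*1230)) + 3386244/(-1242691) = 11330/210330 + 3386244*(-1/1242691) = 11330*(1/210330) - 3386244/1242691 = 1133/21033 - 3386244/1242691 = -69814901149/26137519803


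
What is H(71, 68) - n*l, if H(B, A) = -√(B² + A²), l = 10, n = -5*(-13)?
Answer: -650 - √9665 ≈ -748.31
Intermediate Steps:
n = 65
H(B, A) = -√(A² + B²)
H(71, 68) - n*l = -√(68² + 71²) - 65*10 = -√(4624 + 5041) - 1*650 = -√9665 - 650 = -650 - √9665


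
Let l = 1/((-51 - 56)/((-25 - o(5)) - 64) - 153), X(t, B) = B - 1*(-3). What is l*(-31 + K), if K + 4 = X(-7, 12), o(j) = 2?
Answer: 455/3454 ≈ 0.13173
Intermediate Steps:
X(t, B) = 3 + B (X(t, B) = B + 3 = 3 + B)
l = -91/13816 (l = 1/((-51 - 56)/((-25 - 1*2) - 64) - 153) = 1/(-107/((-25 - 2) - 64) - 153) = 1/(-107/(-27 - 64) - 153) = 1/(-107/(-91) - 153) = 1/(-107*(-1/91) - 153) = 1/(107/91 - 153) = 1/(-13816/91) = -91/13816 ≈ -0.0065866)
K = 11 (K = -4 + (3 + 12) = -4 + 15 = 11)
l*(-31 + K) = -91*(-31 + 11)/13816 = -91/13816*(-20) = 455/3454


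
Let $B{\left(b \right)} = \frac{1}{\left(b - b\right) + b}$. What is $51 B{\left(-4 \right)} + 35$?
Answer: $\frac{89}{4} \approx 22.25$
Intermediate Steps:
$B{\left(b \right)} = \frac{1}{b}$ ($B{\left(b \right)} = \frac{1}{0 + b} = \frac{1}{b}$)
$51 B{\left(-4 \right)} + 35 = \frac{51}{-4} + 35 = 51 \left(- \frac{1}{4}\right) + 35 = - \frac{51}{4} + 35 = \frac{89}{4}$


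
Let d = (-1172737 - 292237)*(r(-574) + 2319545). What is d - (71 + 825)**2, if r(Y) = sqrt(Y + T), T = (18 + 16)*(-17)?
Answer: -3398073919646 - 35159376*I*sqrt(2) ≈ -3.3981e+12 - 4.9723e+7*I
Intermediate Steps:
T = -578 (T = 34*(-17) = -578)
r(Y) = sqrt(-578 + Y) (r(Y) = sqrt(Y - 578) = sqrt(-578 + Y))
d = -3398073116830 - 35159376*I*sqrt(2) (d = (-1172737 - 292237)*(sqrt(-578 - 574) + 2319545) = -1464974*(sqrt(-1152) + 2319545) = -1464974*(24*I*sqrt(2) + 2319545) = -1464974*(2319545 + 24*I*sqrt(2)) = -3398073116830 - 35159376*I*sqrt(2) ≈ -3.3981e+12 - 4.9723e+7*I)
d - (71 + 825)**2 = (-3398073116830 - 35159376*I*sqrt(2)) - (71 + 825)**2 = (-3398073116830 - 35159376*I*sqrt(2)) - 1*896**2 = (-3398073116830 - 35159376*I*sqrt(2)) - 1*802816 = (-3398073116830 - 35159376*I*sqrt(2)) - 802816 = -3398073919646 - 35159376*I*sqrt(2)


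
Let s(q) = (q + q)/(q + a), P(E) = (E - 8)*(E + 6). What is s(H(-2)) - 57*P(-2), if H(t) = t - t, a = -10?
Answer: 2280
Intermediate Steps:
P(E) = (-8 + E)*(6 + E)
H(t) = 0
s(q) = 2*q/(-10 + q) (s(q) = (q + q)/(q - 10) = (2*q)/(-10 + q) = 2*q/(-10 + q))
s(H(-2)) - 57*P(-2) = 2*0/(-10 + 0) - 57*(-48 + (-2)² - 2*(-2)) = 2*0/(-10) - 57*(-48 + 4 + 4) = 2*0*(-⅒) - 57*(-40) = 0 + 2280 = 2280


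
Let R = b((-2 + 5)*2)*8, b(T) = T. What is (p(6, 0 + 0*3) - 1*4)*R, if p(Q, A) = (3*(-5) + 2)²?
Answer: 7920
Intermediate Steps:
p(Q, A) = 169 (p(Q, A) = (-15 + 2)² = (-13)² = 169)
R = 48 (R = ((-2 + 5)*2)*8 = (3*2)*8 = 6*8 = 48)
(p(6, 0 + 0*3) - 1*4)*R = (169 - 1*4)*48 = (169 - 4)*48 = 165*48 = 7920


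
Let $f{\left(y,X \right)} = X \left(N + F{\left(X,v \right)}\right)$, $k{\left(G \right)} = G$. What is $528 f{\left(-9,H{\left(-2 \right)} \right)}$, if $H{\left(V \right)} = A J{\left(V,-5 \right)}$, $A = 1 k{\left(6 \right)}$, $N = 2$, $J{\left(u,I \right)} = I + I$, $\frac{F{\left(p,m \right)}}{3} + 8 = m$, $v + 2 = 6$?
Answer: $316800$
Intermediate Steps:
$v = 4$ ($v = -2 + 6 = 4$)
$F{\left(p,m \right)} = -24 + 3 m$
$J{\left(u,I \right)} = 2 I$
$A = 6$ ($A = 1 \cdot 6 = 6$)
$H{\left(V \right)} = -60$ ($H{\left(V \right)} = 6 \cdot 2 \left(-5\right) = 6 \left(-10\right) = -60$)
$f{\left(y,X \right)} = - 10 X$ ($f{\left(y,X \right)} = X \left(2 + \left(-24 + 3 \cdot 4\right)\right) = X \left(2 + \left(-24 + 12\right)\right) = X \left(2 - 12\right) = X \left(-10\right) = - 10 X$)
$528 f{\left(-9,H{\left(-2 \right)} \right)} = 528 \left(\left(-10\right) \left(-60\right)\right) = 528 \cdot 600 = 316800$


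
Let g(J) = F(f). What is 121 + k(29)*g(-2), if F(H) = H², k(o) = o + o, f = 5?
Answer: 1571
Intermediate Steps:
k(o) = 2*o
g(J) = 25 (g(J) = 5² = 25)
121 + k(29)*g(-2) = 121 + (2*29)*25 = 121 + 58*25 = 121 + 1450 = 1571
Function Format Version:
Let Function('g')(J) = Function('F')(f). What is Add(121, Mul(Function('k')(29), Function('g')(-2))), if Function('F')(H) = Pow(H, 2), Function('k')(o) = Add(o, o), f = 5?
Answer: 1571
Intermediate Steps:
Function('k')(o) = Mul(2, o)
Function('g')(J) = 25 (Function('g')(J) = Pow(5, 2) = 25)
Add(121, Mul(Function('k')(29), Function('g')(-2))) = Add(121, Mul(Mul(2, 29), 25)) = Add(121, Mul(58, 25)) = Add(121, 1450) = 1571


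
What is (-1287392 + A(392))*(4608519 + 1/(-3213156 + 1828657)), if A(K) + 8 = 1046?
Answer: -8207568765257510920/1384499 ≈ -5.9282e+12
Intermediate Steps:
A(K) = 1038 (A(K) = -8 + 1046 = 1038)
(-1287392 + A(392))*(4608519 + 1/(-3213156 + 1828657)) = (-1287392 + 1038)*(4608519 + 1/(-3213156 + 1828657)) = -1286354*(4608519 + 1/(-1384499)) = -1286354*(4608519 - 1/1384499) = -1286354*6380489946980/1384499 = -8207568765257510920/1384499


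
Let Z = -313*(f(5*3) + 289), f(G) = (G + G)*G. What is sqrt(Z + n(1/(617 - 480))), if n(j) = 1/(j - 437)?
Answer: I*sqrt(23029037100419)/9978 ≈ 480.94*I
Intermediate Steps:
f(G) = 2*G**2 (f(G) = (2*G)*G = 2*G**2)
n(j) = 1/(-437 + j)
Z = -231307 (Z = -313*(2*(5*3)**2 + 289) = -313*(2*15**2 + 289) = -313*(2*225 + 289) = -313*(450 + 289) = -313*739 = -231307)
sqrt(Z + n(1/(617 - 480))) = sqrt(-231307 + 1/(-437 + 1/(617 - 480))) = sqrt(-231307 + 1/(-437 + 1/137)) = sqrt(-231307 + 1/(-59868/137)) = sqrt(-231307 - 137/59868) = sqrt(-13847887613/59868) = I*sqrt(23029037100419)/9978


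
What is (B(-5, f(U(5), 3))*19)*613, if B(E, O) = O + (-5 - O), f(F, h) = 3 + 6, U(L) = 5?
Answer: -58235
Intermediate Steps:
f(F, h) = 9
B(E, O) = -5
(B(-5, f(U(5), 3))*19)*613 = -5*19*613 = -95*613 = -58235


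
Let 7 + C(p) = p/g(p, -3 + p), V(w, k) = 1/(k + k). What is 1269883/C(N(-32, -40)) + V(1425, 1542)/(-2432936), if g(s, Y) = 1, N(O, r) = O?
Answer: -3176051300349677/97541270112 ≈ -32561.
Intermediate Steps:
V(w, k) = 1/(2*k)
C(p) = -7 + p (C(p) = -7 + p/1 = -7 + p*1 = -7 + p)
1269883/C(N(-32, -40)) + V(1425, 1542)/(-2432936) = 1269883/(-7 - 32) + ((½)/1542)/(-2432936) = 1269883/(-39) + ((½)*(1/1542))*(-1/2432936) = 1269883*(-1/39) + (1/3084)*(-1/2432936) = -1269883/39 - 1/7503174624 = -3176051300349677/97541270112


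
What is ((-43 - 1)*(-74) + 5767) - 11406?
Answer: -2383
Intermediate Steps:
((-43 - 1)*(-74) + 5767) - 11406 = (-44*(-74) + 5767) - 11406 = (3256 + 5767) - 11406 = 9023 - 11406 = -2383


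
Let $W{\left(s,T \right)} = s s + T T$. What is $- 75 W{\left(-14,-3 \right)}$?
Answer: $-15375$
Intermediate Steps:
$W{\left(s,T \right)} = T^{2} + s^{2}$ ($W{\left(s,T \right)} = s^{2} + T^{2} = T^{2} + s^{2}$)
$- 75 W{\left(-14,-3 \right)} = - 75 \left(\left(-3\right)^{2} + \left(-14\right)^{2}\right) = - 75 \left(9 + 196\right) = \left(-75\right) 205 = -15375$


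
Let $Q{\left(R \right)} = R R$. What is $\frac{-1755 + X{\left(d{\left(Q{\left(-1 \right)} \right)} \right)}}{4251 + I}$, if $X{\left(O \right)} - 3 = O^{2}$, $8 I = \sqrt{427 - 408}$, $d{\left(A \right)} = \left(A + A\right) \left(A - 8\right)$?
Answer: $- \frac{423331584}{1156544045} + \frac{12448 \sqrt{19}}{1156544045} \approx -0.36598$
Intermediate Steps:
$Q{\left(R \right)} = R^{2}$
$d{\left(A \right)} = 2 A \left(-8 + A\right)$
$I = \frac{\sqrt{19}}{8}$ ($I = \frac{\sqrt{427 - 408}}{8} = \frac{\sqrt{19}}{8} \approx 0.54486$)
$X{\left(O \right)} = 3 + O^{2}$
$\frac{-1755 + X{\left(d{\left(Q{\left(-1 \right)} \right)} \right)}}{4251 + I} = \frac{-1755 + \left(3 + \left(2 \left(-1\right)^{2} \left(-8 + \left(-1\right)^{2}\right)\right)^{2}\right)}{4251 + \frac{\sqrt{19}}{8}} = \frac{-1755 + \left(3 + \left(2 \cdot 1 \left(-8 + 1\right)\right)^{2}\right)}{4251 + \frac{\sqrt{19}}{8}} = \frac{-1755 + \left(3 + \left(2 \cdot 1 \left(-7\right)\right)^{2}\right)}{4251 + \frac{\sqrt{19}}{8}} = \frac{-1755 + \left(3 + \left(-14\right)^{2}\right)}{4251 + \frac{\sqrt{19}}{8}} = \frac{-1755 + \left(3 + 196\right)}{4251 + \frac{\sqrt{19}}{8}} = \frac{-1755 + 199}{4251 + \frac{\sqrt{19}}{8}} = - \frac{1556}{4251 + \frac{\sqrt{19}}{8}}$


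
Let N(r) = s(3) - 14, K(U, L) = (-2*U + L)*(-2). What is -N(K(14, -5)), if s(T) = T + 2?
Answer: 9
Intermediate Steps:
s(T) = 2 + T
K(U, L) = -2*L + 4*U (K(U, L) = (L - 2*U)*(-2) = -2*L + 4*U)
N(r) = -9 (N(r) = (2 + 3) - 14 = 5 - 14 = -9)
-N(K(14, -5)) = -1*(-9) = 9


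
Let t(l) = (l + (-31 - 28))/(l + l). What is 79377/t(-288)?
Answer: 45721152/347 ≈ 1.3176e+5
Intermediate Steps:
t(l) = (-59 + l)/(2*l) (t(l) = (l - 59)/((2*l)) = (-59 + l)*(1/(2*l)) = (-59 + l)/(2*l))
79377/t(-288) = 79377/(((1/2)*(-59 - 288)/(-288))) = 79377/(((1/2)*(-1/288)*(-347))) = 79377/(347/576) = 79377*(576/347) = 45721152/347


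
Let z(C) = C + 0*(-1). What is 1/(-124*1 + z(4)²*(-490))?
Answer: -1/7964 ≈ -0.00012557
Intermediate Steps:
z(C) = C (z(C) = C + 0 = C)
1/(-124*1 + z(4)²*(-490)) = 1/(-124*1 + 4²*(-490)) = 1/(-124 + 16*(-490)) = 1/(-124 - 7840) = 1/(-7964) = -1/7964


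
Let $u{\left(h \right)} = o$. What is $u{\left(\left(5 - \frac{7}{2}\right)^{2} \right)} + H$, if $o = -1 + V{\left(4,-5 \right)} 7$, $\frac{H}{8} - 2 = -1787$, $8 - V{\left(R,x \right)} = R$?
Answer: $-14253$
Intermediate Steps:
$V{\left(R,x \right)} = 8 - R$
$H = -14280$ ($H = 16 + 8 \left(-1787\right) = 16 - 14296 = -14280$)
$o = 27$ ($o = -1 + \left(8 - 4\right) 7 = -1 + 4 \cdot 7 = -1 + 28 = 27$)
$u{\left(h \right)} = 27$
$u{\left(\left(5 - \frac{7}{2}\right)^{2} \right)} + H = 27 - 14280 = -14253$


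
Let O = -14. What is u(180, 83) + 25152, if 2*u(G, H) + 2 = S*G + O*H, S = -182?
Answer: 8190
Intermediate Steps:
u(G, H) = -1 - 91*G - 7*H (u(G, H) = -1 + (-182*G - 14*H)/2 = -1 + (-91*G - 7*H) = -1 - 91*G - 7*H)
u(180, 83) + 25152 = (-1 - 91*180 - 7*83) + 25152 = (-1 - 16380 - 581) + 25152 = -16962 + 25152 = 8190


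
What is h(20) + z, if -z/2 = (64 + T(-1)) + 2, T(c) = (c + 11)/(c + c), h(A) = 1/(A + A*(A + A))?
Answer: -100039/820 ≈ -122.00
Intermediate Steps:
h(A) = 1/(A + 2*A²) (h(A) = 1/(A + A*(2*A)) = 1/(A + 2*A²))
T(c) = (11 + c)/(2*c) (T(c) = (11 + c)/((2*c)) = (11 + c)*(1/(2*c)) = (11 + c)/(2*c))
z = -122 (z = -2*((64 + (½)*(11 - 1)/(-1)) + 2) = -2*((64 + (½)*(-1)*10) + 2) = -2*((64 - 5) + 2) = -2*(59 + 2) = -2*61 = -122)
h(20) + z = 1/(20*(1 + 2*20)) - 122 = 1/(20*(1 + 40)) - 122 = (1/20)/41 - 122 = (1/20)*(1/41) - 122 = 1/820 - 122 = -100039/820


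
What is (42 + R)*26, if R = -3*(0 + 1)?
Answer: 1014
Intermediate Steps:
R = -3 (R = -3*1 = -3)
(42 + R)*26 = (42 - 3)*26 = 39*26 = 1014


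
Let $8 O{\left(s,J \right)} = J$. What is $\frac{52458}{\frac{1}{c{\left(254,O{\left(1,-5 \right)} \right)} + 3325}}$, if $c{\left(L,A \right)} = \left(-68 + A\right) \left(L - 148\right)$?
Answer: $- \frac{414339513}{2} \approx -2.0717 \cdot 10^{8}$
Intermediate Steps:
$O{\left(s,J \right)} = \frac{J}{8}$
$c{\left(L,A \right)} = \left(-148 + L\right) \left(-68 + A\right)$ ($c{\left(L,A \right)} = \left(-68 + A\right) \left(-148 + L\right) = \left(-148 + L\right) \left(-68 + A\right)$)
$\frac{52458}{\frac{1}{c{\left(254,O{\left(1,-5 \right)} \right)} + 3325}} = \frac{52458}{\frac{1}{\left(10064 - 148 \cdot \frac{1}{8} \left(-5\right) - 17272 + \frac{1}{8} \left(-5\right) 254\right) + 3325}} = \frac{52458}{\frac{1}{\left(10064 - - \frac{185}{2} - 17272 - \frac{635}{4}\right) + 3325}} = \frac{52458}{\frac{1}{\left(10064 + \frac{185}{2} - 17272 - \frac{635}{4}\right) + 3325}} = \frac{52458}{\frac{1}{- \frac{29097}{4} + 3325}} = \frac{52458}{\frac{1}{- \frac{15797}{4}}} = \frac{52458}{- \frac{4}{15797}} = 52458 \left(- \frac{15797}{4}\right) = - \frac{414339513}{2}$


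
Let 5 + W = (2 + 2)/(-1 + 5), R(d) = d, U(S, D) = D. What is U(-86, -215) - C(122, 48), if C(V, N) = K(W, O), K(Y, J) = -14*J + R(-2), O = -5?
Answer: -283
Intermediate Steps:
W = -4 (W = -5 + (2 + 2)/(-1 + 5) = -5 + 4/4 = -5 + 4*(¼) = -5 + 1 = -4)
K(Y, J) = -2 - 14*J (K(Y, J) = -14*J - 2 = -2 - 14*J)
C(V, N) = 68 (C(V, N) = -2 - 14*(-5) = -2 + 70 = 68)
U(-86, -215) - C(122, 48) = -215 - 1*68 = -215 - 68 = -283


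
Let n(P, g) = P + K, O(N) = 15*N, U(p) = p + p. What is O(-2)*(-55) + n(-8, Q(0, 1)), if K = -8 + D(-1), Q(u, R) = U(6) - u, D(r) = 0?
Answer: 1634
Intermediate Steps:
U(p) = 2*p
Q(u, R) = 12 - u (Q(u, R) = 2*6 - u = 12 - u)
K = -8 (K = -8 + 0 = -8)
n(P, g) = -8 + P (n(P, g) = P - 8 = -8 + P)
O(-2)*(-55) + n(-8, Q(0, 1)) = (15*(-2))*(-55) + (-8 - 8) = -30*(-55) - 16 = 1650 - 16 = 1634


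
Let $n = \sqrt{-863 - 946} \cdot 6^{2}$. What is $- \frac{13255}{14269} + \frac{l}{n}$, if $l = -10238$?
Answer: $- \frac{13255}{14269} + \frac{5119 i \sqrt{201}}{10854} \approx -0.92894 + 6.6864 i$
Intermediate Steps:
$n = 108 i \sqrt{201}$ ($n = \sqrt{-1809} \cdot 36 = 3 i \sqrt{201} \cdot 36 = 108 i \sqrt{201} \approx 1531.2 i$)
$- \frac{13255}{14269} + \frac{l}{n} = - \frac{13255}{14269} - \frac{10238}{108 i \sqrt{201}} = \left(-13255\right) \frac{1}{14269} - 10238 \left(- \frac{i \sqrt{201}}{21708}\right) = - \frac{13255}{14269} + \frac{5119 i \sqrt{201}}{10854}$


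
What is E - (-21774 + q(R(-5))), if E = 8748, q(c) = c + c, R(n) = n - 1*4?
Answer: 30540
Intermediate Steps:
R(n) = -4 + n (R(n) = n - 4 = -4 + n)
q(c) = 2*c
E - (-21774 + q(R(-5))) = 8748 - (-21774 + 2*(-4 - 5)) = 8748 - (-21774 + 2*(-9)) = 8748 - (-21774 - 18) = 8748 - 1*(-21792) = 8748 + 21792 = 30540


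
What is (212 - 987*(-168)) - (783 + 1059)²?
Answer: -3226936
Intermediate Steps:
(212 - 987*(-168)) - (783 + 1059)² = (212 + 165816) - 1*1842² = 166028 - 1*3392964 = 166028 - 3392964 = -3226936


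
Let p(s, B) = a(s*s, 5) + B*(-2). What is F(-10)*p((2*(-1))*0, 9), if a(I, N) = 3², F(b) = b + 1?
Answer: 81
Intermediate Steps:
F(b) = 1 + b
a(I, N) = 9
p(s, B) = 9 - 2*B (p(s, B) = 9 + B*(-2) = 9 - 2*B)
F(-10)*p((2*(-1))*0, 9) = (1 - 10)*(9 - 2*9) = -9*(9 - 18) = -9*(-9) = 81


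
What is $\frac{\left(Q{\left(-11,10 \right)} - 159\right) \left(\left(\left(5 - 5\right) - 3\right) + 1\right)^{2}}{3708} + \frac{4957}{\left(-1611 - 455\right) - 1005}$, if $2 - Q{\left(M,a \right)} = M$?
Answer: $- \frac{5043505}{2846817} \approx -1.7716$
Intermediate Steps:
$Q{\left(M,a \right)} = 2 - M$
$\frac{\left(Q{\left(-11,10 \right)} - 159\right) \left(\left(\left(5 - 5\right) - 3\right) + 1\right)^{2}}{3708} + \frac{4957}{\left(-1611 - 455\right) - 1005} = \frac{\left(\left(2 - -11\right) - 159\right) \left(\left(\left(5 - 5\right) - 3\right) + 1\right)^{2}}{3708} + \frac{4957}{\left(-1611 - 455\right) - 1005} = \left(\left(2 + 11\right) - 159\right) \left(\left(0 - 3\right) + 1\right)^{2} \cdot \frac{1}{3708} + \frac{4957}{-2066 - 1005} = \left(13 - 159\right) \left(-3 + 1\right)^{2} \cdot \frac{1}{3708} + \frac{4957}{-3071} = - 146 \left(-2\right)^{2} \cdot \frac{1}{3708} + 4957 \left(- \frac{1}{3071}\right) = \left(-146\right) 4 \cdot \frac{1}{3708} - \frac{4957}{3071} = \left(-584\right) \frac{1}{3708} - \frac{4957}{3071} = - \frac{146}{927} - \frac{4957}{3071} = - \frac{5043505}{2846817}$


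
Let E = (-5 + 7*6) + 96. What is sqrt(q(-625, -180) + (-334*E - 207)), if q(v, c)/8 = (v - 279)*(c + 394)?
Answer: I*sqrt(1592277) ≈ 1261.9*I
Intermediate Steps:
q(v, c) = 8*(-279 + v)*(394 + c) (q(v, c) = 8*((v - 279)*(c + 394)) = 8*((-279 + v)*(394 + c)) = 8*(-279 + v)*(394 + c))
E = 133 (E = (-5 + 42) + 96 = 37 + 96 = 133)
sqrt(q(-625, -180) + (-334*E - 207)) = sqrt((-879408 - 2232*(-180) + 3152*(-625) + 8*(-180)*(-625)) + (-334*133 - 207)) = sqrt((-879408 + 401760 - 1970000 + 900000) + (-44422 - 207)) = sqrt(-1547648 - 44629) = sqrt(-1592277) = I*sqrt(1592277)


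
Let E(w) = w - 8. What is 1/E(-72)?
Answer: -1/80 ≈ -0.012500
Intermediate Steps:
E(w) = -8 + w
1/E(-72) = 1/(-8 - 72) = 1/(-80) = -1/80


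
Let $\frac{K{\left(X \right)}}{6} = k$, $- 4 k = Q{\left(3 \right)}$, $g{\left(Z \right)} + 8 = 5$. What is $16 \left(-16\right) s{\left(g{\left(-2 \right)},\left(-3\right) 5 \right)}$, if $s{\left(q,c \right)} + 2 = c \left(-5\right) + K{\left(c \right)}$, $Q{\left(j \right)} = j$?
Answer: $-17536$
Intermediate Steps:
$g{\left(Z \right)} = -3$ ($g{\left(Z \right)} = -8 + 5 = -3$)
$k = - \frac{3}{4}$ ($k = \left(- \frac{1}{4}\right) 3 = - \frac{3}{4} \approx -0.75$)
$K{\left(X \right)} = - \frac{9}{2}$ ($K{\left(X \right)} = 6 \left(- \frac{3}{4}\right) = - \frac{9}{2}$)
$s{\left(q,c \right)} = - \frac{13}{2} - 5 c$ ($s{\left(q,c \right)} = -2 + \left(c \left(-5\right) - \frac{9}{2}\right) = -2 - \left(\frac{9}{2} + 5 c\right) = - \frac{13}{2} - 5 c$)
$16 \left(-16\right) s{\left(g{\left(-2 \right)},\left(-3\right) 5 \right)} = 16 \left(-16\right) \left(- \frac{13}{2} - 5 \left(\left(-3\right) 5\right)\right) = - 256 \left(- \frac{13}{2} - -75\right) = - 256 \left(- \frac{13}{2} + 75\right) = \left(-256\right) \frac{137}{2} = -17536$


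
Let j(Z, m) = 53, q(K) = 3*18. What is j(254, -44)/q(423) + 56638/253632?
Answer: 1375079/1141344 ≈ 1.2048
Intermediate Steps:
q(K) = 54
j(254, -44)/q(423) + 56638/253632 = 53/54 + 56638/253632 = 53*(1/54) + 56638*(1/253632) = 53/54 + 28319/126816 = 1375079/1141344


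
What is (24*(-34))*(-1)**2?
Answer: -816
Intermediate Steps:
(24*(-34))*(-1)**2 = -816*1 = -816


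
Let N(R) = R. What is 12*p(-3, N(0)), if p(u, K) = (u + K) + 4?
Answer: 12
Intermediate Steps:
p(u, K) = 4 + K + u (p(u, K) = (K + u) + 4 = 4 + K + u)
12*p(-3, N(0)) = 12*(4 + 0 - 3) = 12*1 = 12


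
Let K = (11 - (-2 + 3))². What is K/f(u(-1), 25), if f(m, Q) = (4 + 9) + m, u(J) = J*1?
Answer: 25/3 ≈ 8.3333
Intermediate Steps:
u(J) = J
K = 100 (K = (11 - 1*1)² = (11 - 1)² = 10² = 100)
f(m, Q) = 13 + m
K/f(u(-1), 25) = 100/(13 - 1) = 100/12 = 100*(1/12) = 25/3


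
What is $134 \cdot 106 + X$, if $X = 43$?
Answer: $14247$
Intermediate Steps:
$134 \cdot 106 + X = 134 \cdot 106 + 43 = 14204 + 43 = 14247$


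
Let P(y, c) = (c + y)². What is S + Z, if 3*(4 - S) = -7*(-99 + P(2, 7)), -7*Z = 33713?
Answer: -33979/7 ≈ -4854.1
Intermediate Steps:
Z = -33713/7 (Z = -⅐*33713 = -33713/7 ≈ -4816.1)
S = -38 (S = 4 - (-7)*(-99 + (7 + 2)²)/3 = 4 - (-7)*(-99 + 9²)/3 = 4 - (-7)*(-99 + 81)/3 = 4 - (-7)*(-18)/3 = 4 - ⅓*126 = 4 - 42 = -38)
S + Z = -38 - 33713/7 = -33979/7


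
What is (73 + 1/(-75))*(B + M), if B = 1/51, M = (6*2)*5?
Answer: 985642/225 ≈ 4380.6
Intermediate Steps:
M = 60 (M = 12*5 = 60)
B = 1/51 ≈ 0.019608
(73 + 1/(-75))*(B + M) = (73 + 1/(-75))*(1/51 + 60) = (73 - 1/75)*(3061/51) = (5474/75)*(3061/51) = 985642/225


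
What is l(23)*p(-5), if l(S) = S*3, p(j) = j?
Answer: -345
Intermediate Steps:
l(S) = 3*S
l(23)*p(-5) = (3*23)*(-5) = 69*(-5) = -345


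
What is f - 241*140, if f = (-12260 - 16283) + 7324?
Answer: -54959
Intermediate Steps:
f = -21219 (f = -28543 + 7324 = -21219)
f - 241*140 = -21219 - 241*140 = -21219 - 1*33740 = -21219 - 33740 = -54959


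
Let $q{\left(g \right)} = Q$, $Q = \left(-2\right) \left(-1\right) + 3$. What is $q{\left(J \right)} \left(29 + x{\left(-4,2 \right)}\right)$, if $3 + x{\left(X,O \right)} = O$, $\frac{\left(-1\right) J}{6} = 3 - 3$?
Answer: $140$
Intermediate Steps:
$J = 0$ ($J = - 6 \left(3 - 3\right) = \left(-6\right) 0 = 0$)
$x{\left(X,O \right)} = -3 + O$
$Q = 5$ ($Q = 2 + 3 = 5$)
$q{\left(g \right)} = 5$
$q{\left(J \right)} \left(29 + x{\left(-4,2 \right)}\right) = 5 \left(29 + \left(-3 + 2\right)\right) = 5 \left(29 - 1\right) = 5 \cdot 28 = 140$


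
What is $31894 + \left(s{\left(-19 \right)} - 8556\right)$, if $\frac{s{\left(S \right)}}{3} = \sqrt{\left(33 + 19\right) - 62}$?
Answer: $23338 + 3 i \sqrt{10} \approx 23338.0 + 9.4868 i$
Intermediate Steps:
$s{\left(S \right)} = 3 i \sqrt{10}$ ($s{\left(S \right)} = 3 \sqrt{\left(33 + 19\right) - 62} = 3 \sqrt{52 - 62} = 3 \sqrt{-10} = 3 i \sqrt{10}$)
$31894 + \left(s{\left(-19 \right)} - 8556\right) = 31894 - \left(8556 - 3 i \sqrt{10}\right) = 23338 + 3 i \sqrt{10}$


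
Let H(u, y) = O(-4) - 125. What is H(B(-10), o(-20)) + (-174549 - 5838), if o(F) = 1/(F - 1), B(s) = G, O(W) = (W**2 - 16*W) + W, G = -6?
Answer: -180436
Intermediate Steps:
O(W) = W**2 - 15*W
B(s) = -6
o(F) = 1/(-1 + F)
H(u, y) = -49 (H(u, y) = -4*(-15 - 4) - 125 = -4*(-19) - 125 = 76 - 125 = -49)
H(B(-10), o(-20)) + (-174549 - 5838) = -49 + (-174549 - 5838) = -49 - 180387 = -180436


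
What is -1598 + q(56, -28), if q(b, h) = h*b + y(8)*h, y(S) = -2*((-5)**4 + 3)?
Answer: 32002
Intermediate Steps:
y(S) = -1256 (y(S) = -2*(625 + 3) = -2*628 = -1256)
q(b, h) = -1256*h + b*h (q(b, h) = h*b - 1256*h = b*h - 1256*h = -1256*h + b*h)
-1598 + q(56, -28) = -1598 - 28*(-1256 + 56) = -1598 - 28*(-1200) = -1598 + 33600 = 32002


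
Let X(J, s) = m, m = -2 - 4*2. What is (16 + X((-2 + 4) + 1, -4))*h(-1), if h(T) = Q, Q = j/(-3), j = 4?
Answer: -8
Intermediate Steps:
Q = -4/3 (Q = 4/(-3) = 4*(-⅓) = -4/3 ≈ -1.3333)
h(T) = -4/3
m = -10 (m = -2 - 8 = -10)
X(J, s) = -10
(16 + X((-2 + 4) + 1, -4))*h(-1) = (16 - 10)*(-4/3) = 6*(-4/3) = -8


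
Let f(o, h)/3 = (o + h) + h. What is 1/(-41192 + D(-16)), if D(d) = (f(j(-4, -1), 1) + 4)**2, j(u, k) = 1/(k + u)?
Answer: -25/1027591 ≈ -2.4329e-5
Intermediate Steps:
f(o, h) = 3*o + 6*h (f(o, h) = 3*((o + h) + h) = 3*((h + o) + h) = 3*(o + 2*h) = 3*o + 6*h)
D(d) = 2209/25 (D(d) = ((3/(-1 - 4) + 6*1) + 4)**2 = ((3/(-5) + 6) + 4)**2 = ((3*(-1/5) + 6) + 4)**2 = ((-3/5 + 6) + 4)**2 = (27/5 + 4)**2 = (47/5)**2 = 2209/25)
1/(-41192 + D(-16)) = 1/(-41192 + 2209/25) = 1/(-1027591/25) = -25/1027591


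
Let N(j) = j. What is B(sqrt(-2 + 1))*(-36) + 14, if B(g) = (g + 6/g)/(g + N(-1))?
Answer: 104 - 90*I ≈ 104.0 - 90.0*I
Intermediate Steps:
B(g) = (g + 6/g)/(-1 + g) (B(g) = (g + 6/g)/(g - 1) = (g + 6/g)/(-1 + g))
B(sqrt(-2 + 1))*(-36) + 14 = ((6 + (sqrt(-2 + 1))**2)/((sqrt(-2 + 1))*(-1 + sqrt(-2 + 1))))*(-36) + 14 = ((6 + (sqrt(-1))**2)/((sqrt(-1))*(-1 + sqrt(-1))))*(-36) + 14 = ((6 + I**2)/(I*(-1 + I)))*(-36) + 14 = ((-I)*((-1 - I)/2)*(6 - 1))*(-36) + 14 = (-I*((-1 - I)/2)*5)*(-36) + 14 = -5*I*(-1 - I)/2*(-36) + 14 = 90*I*(-1 - I) + 14 = 14 + 90*I*(-1 - I)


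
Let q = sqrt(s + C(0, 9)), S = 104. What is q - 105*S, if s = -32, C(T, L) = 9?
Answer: -10920 + I*sqrt(23) ≈ -10920.0 + 4.7958*I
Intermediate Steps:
q = I*sqrt(23) (q = sqrt(-32 + 9) = sqrt(-23) = I*sqrt(23) ≈ 4.7958*I)
q - 105*S = I*sqrt(23) - 105*104 = I*sqrt(23) - 10920 = -10920 + I*sqrt(23)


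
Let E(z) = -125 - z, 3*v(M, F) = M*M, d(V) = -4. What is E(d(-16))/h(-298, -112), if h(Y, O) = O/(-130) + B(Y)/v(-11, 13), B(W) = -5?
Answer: -951665/5801 ≈ -164.05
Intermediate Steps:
v(M, F) = M²/3 (v(M, F) = (M*M)/3 = M²/3)
h(Y, O) = -15/121 - O/130 (h(Y, O) = O/(-130) - 5/((⅓)*(-11)²) = O*(-1/130) - 5/((⅓)*121) = -O/130 - 5/121/3 = -O/130 - 5*3/121 = -O/130 - 15/121 = -15/121 - O/130)
E(d(-16))/h(-298, -112) = (-125 - 1*(-4))/(-15/121 - 1/130*(-112)) = (-125 + 4)/(-15/121 + 56/65) = -121/5801/7865 = -121*7865/5801 = -951665/5801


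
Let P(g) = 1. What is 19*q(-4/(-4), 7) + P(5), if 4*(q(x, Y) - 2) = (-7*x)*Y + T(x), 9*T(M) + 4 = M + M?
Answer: -7013/36 ≈ -194.81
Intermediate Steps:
T(M) = -4/9 + 2*M/9 (T(M) = -4/9 + (M + M)/9 = -4/9 + (2*M)/9 = -4/9 + 2*M/9)
q(x, Y) = 17/9 + x/18 - 7*Y*x/4 (q(x, Y) = 2 + ((-7*x)*Y + (-4/9 + 2*x/9))/4 = 2 + (-7*Y*x + (-4/9 + 2*x/9))/4 = 2 + (-4/9 + 2*x/9 - 7*Y*x)/4 = 2 + (-1/9 + x/18 - 7*Y*x/4) = 17/9 + x/18 - 7*Y*x/4)
19*q(-4/(-4), 7) + P(5) = 19*(17/9 + (-4/(-4))/18 - 7/4*7*(-4/(-4))) + 1 = 19*(17/9 + (-4*(-1/4))/18 - 7/4*7*(-4*(-1/4))) + 1 = 19*(17/9 + (1/18)*1 - 7/4*7*1) + 1 = 19*(17/9 + 1/18 - 49/4) + 1 = 19*(-371/36) + 1 = -7049/36 + 1 = -7013/36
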